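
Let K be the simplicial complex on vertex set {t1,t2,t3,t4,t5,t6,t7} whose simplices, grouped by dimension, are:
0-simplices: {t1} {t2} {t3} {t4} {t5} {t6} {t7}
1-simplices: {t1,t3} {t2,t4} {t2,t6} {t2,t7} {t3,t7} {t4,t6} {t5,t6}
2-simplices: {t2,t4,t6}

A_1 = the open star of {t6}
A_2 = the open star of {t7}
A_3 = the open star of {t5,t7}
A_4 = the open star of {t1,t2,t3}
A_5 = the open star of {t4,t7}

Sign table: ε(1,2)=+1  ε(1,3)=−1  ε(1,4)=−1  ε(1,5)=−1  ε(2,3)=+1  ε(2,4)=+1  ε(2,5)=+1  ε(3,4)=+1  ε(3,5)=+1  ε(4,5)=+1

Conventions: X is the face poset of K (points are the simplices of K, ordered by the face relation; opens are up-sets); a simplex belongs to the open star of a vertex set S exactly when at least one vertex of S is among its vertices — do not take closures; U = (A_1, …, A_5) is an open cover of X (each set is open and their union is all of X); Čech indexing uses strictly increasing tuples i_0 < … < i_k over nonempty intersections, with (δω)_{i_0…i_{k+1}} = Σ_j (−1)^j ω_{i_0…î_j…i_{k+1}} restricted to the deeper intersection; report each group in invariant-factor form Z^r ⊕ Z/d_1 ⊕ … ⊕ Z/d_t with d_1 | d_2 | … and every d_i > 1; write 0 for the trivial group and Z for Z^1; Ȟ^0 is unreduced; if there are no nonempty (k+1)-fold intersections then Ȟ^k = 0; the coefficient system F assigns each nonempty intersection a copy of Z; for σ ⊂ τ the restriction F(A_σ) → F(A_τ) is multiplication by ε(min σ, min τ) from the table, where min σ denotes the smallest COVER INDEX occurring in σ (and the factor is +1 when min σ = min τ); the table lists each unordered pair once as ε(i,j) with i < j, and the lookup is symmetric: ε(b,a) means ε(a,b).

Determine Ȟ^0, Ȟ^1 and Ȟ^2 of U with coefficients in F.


cover nerve:
  A1={{t6},{t2,t6},{t4,t6},{t5,t6},{t2,t4,t6}} A2={{t7},{t2,t7},{t3,t7}} A3={{t5},{t7},{t2,t7},{t3,t7},{t5,t6}} A4={{t1},{t2},{t3},{t1,t3},{t2,t4},{t2,t6},{t2,t7},{t3,t7},{t2,t4,t6}} A5={{t4},{t7},{t2,t4},{t2,t7},{t3,t7},{t4,t6},{t2,t4,t6}}
  A13={{t5,t6}} A14={{t2,t6},{t2,t4,t6}} A15={{t4,t6},{t2,t4,t6}} A23={{t7},{t2,t7},{t3,t7}} A24={{t2,t7},{t3,t7}} A25={{t7},{t2,t7},{t3,t7}} A34={{t2,t7},{t3,t7}} A35={{t7},{t2,t7},{t3,t7}} A45={{t2,t4},{t2,t7},{t3,t7},{t2,t4,t6}}
  A145={{t2,t4,t6}} A234={{t2,t7},{t3,t7}} A235={{t7},{t2,t7},{t3,t7}} A245={{t2,t7},{t3,t7}} A345={{t2,t7},{t3,t7}}
  A2345={{t2,t7},{t3,t7}}
C dims 5,9,5,1; δ0: rk 4, SNF 1^4; δ1: rk 4, SNF 1^4; δ2: rk 1, SNF 1^1
Ȟ^0: (5−4)−0=1 ⇒ Z
Ȟ^1: (9−4)−4=1 ⇒ Z
Ȟ^2: (5−1)−4=0 ⇒ 0

Ȟ^0 ≅ Z,  Ȟ^1 ≅ Z,  Ȟ^2 ≅ 0


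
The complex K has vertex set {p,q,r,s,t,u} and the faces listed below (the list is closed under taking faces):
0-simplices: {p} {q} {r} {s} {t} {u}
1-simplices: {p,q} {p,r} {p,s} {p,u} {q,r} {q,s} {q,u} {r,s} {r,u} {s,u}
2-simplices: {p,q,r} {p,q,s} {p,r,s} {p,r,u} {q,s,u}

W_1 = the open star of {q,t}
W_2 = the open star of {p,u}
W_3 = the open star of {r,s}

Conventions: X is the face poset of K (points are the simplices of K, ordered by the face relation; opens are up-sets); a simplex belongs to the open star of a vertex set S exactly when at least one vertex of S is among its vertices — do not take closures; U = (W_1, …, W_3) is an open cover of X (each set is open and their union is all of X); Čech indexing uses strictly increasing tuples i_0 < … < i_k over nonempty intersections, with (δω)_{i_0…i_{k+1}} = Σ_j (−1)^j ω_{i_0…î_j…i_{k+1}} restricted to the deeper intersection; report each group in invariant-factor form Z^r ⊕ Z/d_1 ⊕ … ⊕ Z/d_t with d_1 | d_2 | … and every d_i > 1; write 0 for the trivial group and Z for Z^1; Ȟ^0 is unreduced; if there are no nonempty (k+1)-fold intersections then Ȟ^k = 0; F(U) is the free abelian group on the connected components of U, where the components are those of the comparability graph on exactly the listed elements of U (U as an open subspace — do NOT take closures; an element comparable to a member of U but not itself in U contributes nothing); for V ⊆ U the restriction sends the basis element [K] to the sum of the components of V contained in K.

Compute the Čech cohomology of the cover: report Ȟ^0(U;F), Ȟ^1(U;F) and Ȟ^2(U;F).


Ȟ^0(U;F) ≅ Z^2, Ȟ^1(U;F) ≅ Z and Ȟ^2(U;F) ≅ 0

nerve of the cover:
  W1={{q},{t},{p,q},{q,r},{q,s},{q,u},{p,q,r},{p,q,s},{q,s,u}} W2={{p},{u},{p,q},{p,r},{p,s},{p,u},{q,u},{r,u},{s,u},{p,q,r},{p,q,s},{p,r,s},{p,r,u},{q,s,u}} W3={{r},{s},{p,r},{p,s},{q,r},{q,s},{r,s},{r,u},{s,u},{p,q,r},{p,q,s},{p,r,s},{p,r,u},{q,s,u}}
  W12={{p,q},{q,u},{p,q,r},{p,q,s},{q,s,u}} W13={{q,r},{q,s},{p,q,r},{p,q,s},{q,s,u}} W23={{p,r},{p,s},{r,u},{s,u},{p,q,r},{p,q,s},{p,r,s},{p,r,u},{q,s,u}}
  W123={{p,q,r},{p,q,s},{q,s,u}}
components per intersection:
  W1: {{q},{p,q},{q,r},{q,s},{q,u},{p,q,r},{p,q,s},{q,s,u}} {{t}}
  W2: {{p},{u},{p,q},{p,r},{p,s},{p,u},{q,u},{r,u},{s,u},{p,q,r},{p,q,s},{p,r,s},{p,r,u},{q,s,u}}
  W3: {{r},{s},{p,r},{p,s},{q,r},{q,s},{r,s},{r,u},{s,u},{p,q,r},{p,q,s},{p,r,s},{p,r,u},{q,s,u}}
  W12: {{p,q},{p,q,r},{p,q,s}} {{q,u},{q,s,u}}
  W13: {{q,r},{p,q,r}} {{q,s},{p,q,s},{q,s,u}}
  W23: {{p,r},{p,s},{r,u},{p,q,r},{p,q,s},{p,r,s},{p,r,u}} {{s,u},{q,s,u}}
  W123: {{p,q,r}} {{p,q,s}} {{q,s,u}}
C dims 4,6,3; δ0: rk 2, SNF 1^2; δ1: rk 3, SNF 1^3
Ȟ^0 = (4 − 2) − 0 = 2, so Ȟ^0 ≅ Z^2
Ȟ^1 = (6 − 3) − 2 = 1, so Ȟ^1 ≅ Z
Ȟ^2 = (3 − 0) − 3 = 0, so Ȟ^2 ≅ 0


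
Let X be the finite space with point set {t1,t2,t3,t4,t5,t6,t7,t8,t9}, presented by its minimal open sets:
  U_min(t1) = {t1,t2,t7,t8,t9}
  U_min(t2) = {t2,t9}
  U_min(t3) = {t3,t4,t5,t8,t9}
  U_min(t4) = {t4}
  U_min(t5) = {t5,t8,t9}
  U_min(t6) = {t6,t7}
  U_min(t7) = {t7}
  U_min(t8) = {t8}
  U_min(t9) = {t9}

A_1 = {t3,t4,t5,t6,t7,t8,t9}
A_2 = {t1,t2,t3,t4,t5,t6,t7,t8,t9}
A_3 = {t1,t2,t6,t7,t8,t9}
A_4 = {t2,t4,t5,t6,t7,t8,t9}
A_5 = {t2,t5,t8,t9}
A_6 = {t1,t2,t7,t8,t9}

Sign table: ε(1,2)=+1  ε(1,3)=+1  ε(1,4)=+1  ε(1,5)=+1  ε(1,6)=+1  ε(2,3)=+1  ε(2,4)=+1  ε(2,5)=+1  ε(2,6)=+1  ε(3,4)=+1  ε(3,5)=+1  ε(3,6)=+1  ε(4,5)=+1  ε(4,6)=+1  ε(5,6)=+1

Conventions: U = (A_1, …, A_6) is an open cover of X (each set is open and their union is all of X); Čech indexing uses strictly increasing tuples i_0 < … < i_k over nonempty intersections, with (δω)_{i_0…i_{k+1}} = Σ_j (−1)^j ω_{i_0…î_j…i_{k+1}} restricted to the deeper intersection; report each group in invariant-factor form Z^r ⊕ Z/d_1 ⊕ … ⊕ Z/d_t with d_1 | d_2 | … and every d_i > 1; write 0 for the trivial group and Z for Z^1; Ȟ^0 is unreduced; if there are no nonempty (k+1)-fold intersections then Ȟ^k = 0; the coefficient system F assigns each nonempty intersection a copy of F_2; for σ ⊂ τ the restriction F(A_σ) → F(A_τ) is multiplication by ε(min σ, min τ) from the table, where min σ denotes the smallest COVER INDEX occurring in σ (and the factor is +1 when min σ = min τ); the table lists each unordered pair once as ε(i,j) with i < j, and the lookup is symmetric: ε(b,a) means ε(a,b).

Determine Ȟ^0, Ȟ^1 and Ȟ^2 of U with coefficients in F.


Ȟ^0 ≅ Z/2, Ȟ^1 ≅ 0, Ȟ^2 ≅ 0

nonempty intersections:
  A12={t3,t4,t5,t6,t7,t8,t9} A13={t6,t7,t8,t9} A14={t4,t5,t6,t7,t8,t9} A15={t5,t8,t9} A16={t7,t8,t9} A23={t1,t2,t6,t7,t8,t9} A24={t2,t4,t5,t6,t7,t8,t9} A25={t2,t5,t8,t9} A26={t1,t2,t7,t8,t9} A34={t2,t6,t7,t8,t9} A35={t2,t8,t9} A36={t1,t2,t7,t8,t9} A45={t2,t5,t8,t9} A46={t2,t7,t8,t9} A56={t2,t8,t9}
  A123={t6,t7,t8,t9} A124={t4,t5,t6,t7,t8,t9} A125={t5,t8,t9} A126={t7,t8,t9} A134={t6,t7,t8,t9} A135={t8,t9} A136={t7,t8,t9} A145={t5,t8,t9} A146={t7,t8,t9} A156={t8,t9} A234={t2,t6,t7,t8,t9} A235={t2,t8,t9} A236={t1,t2,t7,t8,t9} A245={t2,t5,t8,t9} A246={t2,t7,t8,t9} A256={t2,t8,t9} A345={t2,t8,t9} A346={t2,t7,t8,t9} A356={t2,t8,t9} A456={t2,t8,t9}
  A1234={t6,t7,t8,t9} A1235={t8,t9} A1236={t7,t8,t9} A1245={t5,t8,t9} A1246={t7,t8,t9} A1256={t8,t9} A1345={t8,t9} A1346={t7,t8,t9} A1356={t8,t9} A1456={t8,t9} A2345={t2,t8,t9} A2346={t2,t7,t8,t9} A2356={t2,t8,t9} A2456={t2,t8,t9} A3456={t2,t8,t9}
  A12345={t8,t9} A12346={t7,t8,t9} A12356={t8,t9} A12456={t8,t9} A13456={t8,t9} A23456={t2,t8,t9}
  A123456={t8,t9}
C dims 6,15,20,15; δ0: rk_F2 5; δ1: rk_F2 10; δ2: rk_F2 10
Ȟ^0: (6−5)−0=1 ⇒ Z/2
Ȟ^1: (15−10)−5=0 ⇒ 0
Ȟ^2: (20−10)−10=0 ⇒ 0


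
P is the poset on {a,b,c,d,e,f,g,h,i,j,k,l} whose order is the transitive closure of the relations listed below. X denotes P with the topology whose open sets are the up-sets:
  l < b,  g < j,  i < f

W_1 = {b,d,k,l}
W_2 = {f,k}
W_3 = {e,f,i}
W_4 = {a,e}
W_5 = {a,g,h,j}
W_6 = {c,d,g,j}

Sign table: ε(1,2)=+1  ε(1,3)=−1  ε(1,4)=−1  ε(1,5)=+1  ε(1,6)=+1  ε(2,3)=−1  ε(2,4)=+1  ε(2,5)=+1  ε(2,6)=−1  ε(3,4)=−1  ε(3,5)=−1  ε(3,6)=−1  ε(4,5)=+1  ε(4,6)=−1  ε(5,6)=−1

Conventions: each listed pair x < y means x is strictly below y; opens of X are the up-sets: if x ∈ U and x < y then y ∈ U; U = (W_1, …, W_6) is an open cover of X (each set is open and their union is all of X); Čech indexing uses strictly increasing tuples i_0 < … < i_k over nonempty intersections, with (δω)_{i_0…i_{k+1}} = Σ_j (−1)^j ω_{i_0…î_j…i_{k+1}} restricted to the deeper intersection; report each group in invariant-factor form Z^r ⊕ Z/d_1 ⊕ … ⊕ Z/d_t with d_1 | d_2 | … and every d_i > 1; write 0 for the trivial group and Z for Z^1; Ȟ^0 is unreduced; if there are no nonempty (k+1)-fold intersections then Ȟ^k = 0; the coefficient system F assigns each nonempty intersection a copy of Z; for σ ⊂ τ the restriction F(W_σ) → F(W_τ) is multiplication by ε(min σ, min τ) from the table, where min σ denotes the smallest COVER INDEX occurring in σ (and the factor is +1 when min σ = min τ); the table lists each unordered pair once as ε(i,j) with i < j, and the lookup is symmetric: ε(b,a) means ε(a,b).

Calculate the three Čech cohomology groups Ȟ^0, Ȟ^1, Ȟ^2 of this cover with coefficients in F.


intersection data:
  W12={k} W16={d} W23={f} W34={e} W45={a} W56={g,j}
C dims 6,6; δ0: rk 6, SNF 1^5·2
Ȟ^0 = (6 − 6) − 0 = 0, so Ȟ^0 ≅ 0
Ȟ^1 = (6 − 0) − 6 = 0 plus torsion [2], so Ȟ^1 ≅ Z/2
Ȟ^2 = (0 − 0) − 0 = 0, so Ȟ^2 ≅ 0

Ȟ^0(U;F) ≅ 0, Ȟ^1(U;F) ≅ Z/2 and Ȟ^2(U;F) ≅ 0


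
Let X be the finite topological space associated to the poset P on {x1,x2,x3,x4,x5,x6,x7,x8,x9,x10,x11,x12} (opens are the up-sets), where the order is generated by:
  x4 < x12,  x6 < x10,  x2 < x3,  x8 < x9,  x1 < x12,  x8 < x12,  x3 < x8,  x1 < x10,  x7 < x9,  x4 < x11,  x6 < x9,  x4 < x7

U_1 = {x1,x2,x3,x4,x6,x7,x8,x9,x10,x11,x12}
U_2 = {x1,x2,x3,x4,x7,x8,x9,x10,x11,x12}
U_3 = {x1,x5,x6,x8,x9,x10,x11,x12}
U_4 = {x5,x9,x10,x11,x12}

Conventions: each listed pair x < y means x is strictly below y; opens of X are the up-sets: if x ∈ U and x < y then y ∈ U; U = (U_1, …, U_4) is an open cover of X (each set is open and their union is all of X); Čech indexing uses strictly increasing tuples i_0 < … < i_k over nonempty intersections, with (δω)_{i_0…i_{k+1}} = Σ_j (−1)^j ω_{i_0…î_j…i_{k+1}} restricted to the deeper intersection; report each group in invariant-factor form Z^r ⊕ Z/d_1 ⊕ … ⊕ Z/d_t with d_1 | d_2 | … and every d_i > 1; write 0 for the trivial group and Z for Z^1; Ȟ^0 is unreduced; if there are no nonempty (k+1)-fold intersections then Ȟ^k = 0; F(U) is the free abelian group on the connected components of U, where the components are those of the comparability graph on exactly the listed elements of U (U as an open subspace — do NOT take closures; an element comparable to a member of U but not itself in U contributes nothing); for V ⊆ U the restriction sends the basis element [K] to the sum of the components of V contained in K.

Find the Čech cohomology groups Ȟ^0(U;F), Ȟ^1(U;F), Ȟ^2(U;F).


Ȟ^0(U;F) ≅ Z^2, Ȟ^1(U;F) ≅ 0, Ȟ^2(U;F) ≅ 0

nonempty intersections:
  U12={x1,x2,x3,x4,x7,x8,x9,x10,x11,x12} U13={x1,x6,x8,x9,x10,x11,x12} U14={x9,x10,x11,x12} U23={x1,x8,x9,x10,x11,x12} U24={x9,x10,x11,x12} U34={x5,x9,x10,x11,x12}
  U123={x1,x8,x9,x10,x11,x12} U124={x9,x10,x11,x12} U134={x9,x10,x11,x12} U234={x9,x10,x11,x12}
  U1234={x9,x10,x11,x12}
components per intersection:
  U1: {x1,x2,x3,x4,x6,x7,x8,x9,x10,x11,x12}
  U2: {x1,x2,x3,x4,x7,x8,x9,x10,x11,x12}
  U3: {x1,x6,x8,x9,x10,x12} {x5} {x11}
  U4: {x5} {x9} {x10} {x11} {x12}
  U12: {x1,x2,x3,x4,x7,x8,x9,x10,x11,x12}
  U13: {x1,x6,x8,x9,x10,x12} {x11}
  U14: {x9} {x10} {x11} {x12}
  U23: {x1,x8,x9,x10,x12} {x11}
  U24: {x9} {x10} {x11} {x12}
  U34: {x5} {x9} {x10} {x11} {x12}
  U123: {x1,x8,x9,x10,x12} {x11}
  U124: {x9} {x10} {x11} {x12}
  U134: {x9} {x10} {x11} {x12}
  U234: {x9} {x10} {x11} {x12}
  U1234: {x9} {x10} {x11} {x12}
C dims 10,18,14,4; δ0: rk 8, SNF 1^8; δ1: rk 10, SNF 1^10; δ2: rk 4, SNF 1^4
Ȟ^0: (10−8)−0=2 ⇒ Z^2
Ȟ^1: (18−10)−8=0 ⇒ 0
Ȟ^2: (14−4)−10=0 ⇒ 0


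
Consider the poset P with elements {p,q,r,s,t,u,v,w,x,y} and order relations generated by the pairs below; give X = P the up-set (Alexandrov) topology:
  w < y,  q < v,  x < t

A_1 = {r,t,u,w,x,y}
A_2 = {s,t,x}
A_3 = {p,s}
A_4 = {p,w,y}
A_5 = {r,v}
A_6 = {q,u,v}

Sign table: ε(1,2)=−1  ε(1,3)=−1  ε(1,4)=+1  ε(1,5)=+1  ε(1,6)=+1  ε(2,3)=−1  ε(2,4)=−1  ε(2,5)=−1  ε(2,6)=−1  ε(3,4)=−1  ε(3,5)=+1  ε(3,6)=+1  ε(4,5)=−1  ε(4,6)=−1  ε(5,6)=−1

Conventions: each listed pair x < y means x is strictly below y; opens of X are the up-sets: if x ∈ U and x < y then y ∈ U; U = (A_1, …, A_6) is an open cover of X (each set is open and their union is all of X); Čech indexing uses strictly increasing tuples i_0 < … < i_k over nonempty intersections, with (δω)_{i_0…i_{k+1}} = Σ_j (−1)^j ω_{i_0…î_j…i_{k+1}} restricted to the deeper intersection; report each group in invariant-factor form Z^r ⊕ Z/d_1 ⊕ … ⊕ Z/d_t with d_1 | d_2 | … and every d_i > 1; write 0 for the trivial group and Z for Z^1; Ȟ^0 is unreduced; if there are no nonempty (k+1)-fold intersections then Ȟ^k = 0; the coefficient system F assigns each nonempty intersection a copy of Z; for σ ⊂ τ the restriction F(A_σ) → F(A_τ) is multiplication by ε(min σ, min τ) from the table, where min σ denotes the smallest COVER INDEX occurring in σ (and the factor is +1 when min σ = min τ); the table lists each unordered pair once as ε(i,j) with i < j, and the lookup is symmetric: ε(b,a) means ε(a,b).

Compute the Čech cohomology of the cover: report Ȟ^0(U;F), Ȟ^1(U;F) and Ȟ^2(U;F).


cover nerve:
  A12={t,x} A14={w,y} A15={r} A16={u} A23={s} A34={p} A56={v}
C dims 6,7; δ0: rk 6, SNF 1^5·2
Ȟ^0: (6−6)−0=0 ⇒ 0
Ȟ^1: (7−0)−6=1 plus torsion [2] ⇒ Z ⊕ Z/2
Ȟ^2: (0−0)−0=0 ⇒ 0

Ȟ^0 ≅ 0,  Ȟ^1 ≅ Z ⊕ Z/2,  Ȟ^2 ≅ 0


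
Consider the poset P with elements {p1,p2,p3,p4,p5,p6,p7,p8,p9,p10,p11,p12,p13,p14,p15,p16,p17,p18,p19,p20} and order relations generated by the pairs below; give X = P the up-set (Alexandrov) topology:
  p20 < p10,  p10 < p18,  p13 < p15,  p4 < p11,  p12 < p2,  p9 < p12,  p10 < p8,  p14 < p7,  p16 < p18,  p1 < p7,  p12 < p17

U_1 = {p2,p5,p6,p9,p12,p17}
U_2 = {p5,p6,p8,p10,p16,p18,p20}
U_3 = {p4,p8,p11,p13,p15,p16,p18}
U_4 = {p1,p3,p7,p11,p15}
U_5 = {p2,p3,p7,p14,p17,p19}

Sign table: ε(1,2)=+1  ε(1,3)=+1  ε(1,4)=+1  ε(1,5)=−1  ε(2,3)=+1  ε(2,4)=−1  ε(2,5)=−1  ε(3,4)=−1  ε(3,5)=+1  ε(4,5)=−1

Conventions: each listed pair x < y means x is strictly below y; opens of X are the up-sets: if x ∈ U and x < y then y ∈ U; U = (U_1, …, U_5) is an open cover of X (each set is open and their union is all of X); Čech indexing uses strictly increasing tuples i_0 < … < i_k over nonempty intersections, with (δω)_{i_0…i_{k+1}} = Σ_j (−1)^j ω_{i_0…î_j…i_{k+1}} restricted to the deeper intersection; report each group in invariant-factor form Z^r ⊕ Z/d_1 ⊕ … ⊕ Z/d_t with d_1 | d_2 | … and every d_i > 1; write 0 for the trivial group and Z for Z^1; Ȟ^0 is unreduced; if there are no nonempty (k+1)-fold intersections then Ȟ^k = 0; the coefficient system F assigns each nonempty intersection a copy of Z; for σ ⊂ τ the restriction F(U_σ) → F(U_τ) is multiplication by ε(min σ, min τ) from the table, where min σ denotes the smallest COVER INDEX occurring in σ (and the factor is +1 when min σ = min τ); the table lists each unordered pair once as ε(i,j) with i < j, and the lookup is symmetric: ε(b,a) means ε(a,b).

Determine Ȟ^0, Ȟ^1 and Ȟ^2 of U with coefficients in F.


Ȟ^0(U;F) ≅ 0, Ȟ^1(U;F) ≅ Z/2 and Ȟ^2(U;F) ≅ 0

nonempty overlaps:
  U12={p5,p6} U15={p2,p17} U23={p8,p16,p18} U34={p11,p15} U45={p3,p7}
C dims 5,5; δ0: rk 5, SNF 1^4·2
degree 0: 5−5−0 = 0 → Ȟ^0 ≅ 0
degree 1: 5−0−5 = 0 plus torsion [2] → Ȟ^1 ≅ Z/2
degree 2: 0−0−0 = 0 → Ȟ^2 ≅ 0


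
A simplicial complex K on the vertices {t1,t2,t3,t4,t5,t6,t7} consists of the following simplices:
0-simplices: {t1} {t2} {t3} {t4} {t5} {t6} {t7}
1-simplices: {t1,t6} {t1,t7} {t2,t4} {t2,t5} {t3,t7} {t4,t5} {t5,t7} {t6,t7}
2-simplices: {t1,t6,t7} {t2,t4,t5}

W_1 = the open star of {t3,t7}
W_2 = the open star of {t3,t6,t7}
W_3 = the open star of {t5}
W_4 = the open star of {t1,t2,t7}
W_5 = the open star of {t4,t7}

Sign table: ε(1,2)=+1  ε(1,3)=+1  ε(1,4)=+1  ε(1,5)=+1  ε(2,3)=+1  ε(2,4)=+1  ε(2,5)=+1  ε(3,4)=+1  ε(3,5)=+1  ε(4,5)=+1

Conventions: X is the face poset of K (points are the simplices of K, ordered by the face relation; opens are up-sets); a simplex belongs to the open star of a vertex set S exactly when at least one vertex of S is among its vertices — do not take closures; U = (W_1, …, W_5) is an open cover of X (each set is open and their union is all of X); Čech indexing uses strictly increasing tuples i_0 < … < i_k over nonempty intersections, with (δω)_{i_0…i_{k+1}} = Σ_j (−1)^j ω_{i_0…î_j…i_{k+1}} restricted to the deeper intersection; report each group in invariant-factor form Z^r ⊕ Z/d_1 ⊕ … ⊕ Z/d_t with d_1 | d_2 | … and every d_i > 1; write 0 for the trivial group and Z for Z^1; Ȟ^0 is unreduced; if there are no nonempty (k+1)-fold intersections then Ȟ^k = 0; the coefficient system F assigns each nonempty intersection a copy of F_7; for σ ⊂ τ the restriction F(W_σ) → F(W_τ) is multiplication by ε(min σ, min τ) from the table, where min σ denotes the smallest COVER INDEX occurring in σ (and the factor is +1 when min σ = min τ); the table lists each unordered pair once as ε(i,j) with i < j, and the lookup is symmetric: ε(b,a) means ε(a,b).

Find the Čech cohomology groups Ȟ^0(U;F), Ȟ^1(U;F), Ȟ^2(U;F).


Ȟ^0 ≅ Z/7, Ȟ^1 ≅ 0 and Ȟ^2 ≅ 0

nonempty intersections:
  W1={{t3},{t7},{t1,t7},{t3,t7},{t5,t7},{t6,t7},{t1,t6,t7}} W2={{t3},{t6},{t7},{t1,t6},{t1,t7},{t3,t7},{t5,t7},{t6,t7},{t1,t6,t7}} W3={{t5},{t2,t5},{t4,t5},{t5,t7},{t2,t4,t5}} W4={{t1},{t2},{t7},{t1,t6},{t1,t7},{t2,t4},{t2,t5},{t3,t7},{t5,t7},{t6,t7},{t1,t6,t7},{t2,t4,t5}} W5={{t4},{t7},{t1,t7},{t2,t4},{t3,t7},{t4,t5},{t5,t7},{t6,t7},{t1,t6,t7},{t2,t4,t5}}
  W12={{t3},{t7},{t1,t7},{t3,t7},{t5,t7},{t6,t7},{t1,t6,t7}} W13={{t5,t7}} W14={{t7},{t1,t7},{t3,t7},{t5,t7},{t6,t7},{t1,t6,t7}} W15={{t7},{t1,t7},{t3,t7},{t5,t7},{t6,t7},{t1,t6,t7}} W23={{t5,t7}} W24={{t7},{t1,t6},{t1,t7},{t3,t7},{t5,t7},{t6,t7},{t1,t6,t7}} W25={{t7},{t1,t7},{t3,t7},{t5,t7},{t6,t7},{t1,t6,t7}} W34={{t2,t5},{t5,t7},{t2,t4,t5}} W35={{t4,t5},{t5,t7},{t2,t4,t5}} W45={{t7},{t1,t7},{t2,t4},{t3,t7},{t5,t7},{t6,t7},{t1,t6,t7},{t2,t4,t5}}
  W123={{t5,t7}} W124={{t7},{t1,t7},{t3,t7},{t5,t7},{t6,t7},{t1,t6,t7}} W125={{t7},{t1,t7},{t3,t7},{t5,t7},{t6,t7},{t1,t6,t7}} W134={{t5,t7}} W135={{t5,t7}} W145={{t7},{t1,t7},{t3,t7},{t5,t7},{t6,t7},{t1,t6,t7}} W234={{t5,t7}} W235={{t5,t7}} W245={{t7},{t1,t7},{t3,t7},{t5,t7},{t6,t7},{t1,t6,t7}} W345={{t5,t7},{t2,t4,t5}}
  W1234={{t5,t7}} W1235={{t5,t7}} W1245={{t7},{t1,t7},{t3,t7},{t5,t7},{t6,t7},{t1,t6,t7}} W1345={{t5,t7}} W2345={{t5,t7}}
  W12345={{t5,t7}}
C dims 5,10,10,5; δ0: rk_F7 4; δ1: rk_F7 6; δ2: rk_F7 4
Ȟ^0: (5−4)−0=1 ⇒ Z/7
Ȟ^1: (10−6)−4=0 ⇒ 0
Ȟ^2: (10−4)−6=0 ⇒ 0


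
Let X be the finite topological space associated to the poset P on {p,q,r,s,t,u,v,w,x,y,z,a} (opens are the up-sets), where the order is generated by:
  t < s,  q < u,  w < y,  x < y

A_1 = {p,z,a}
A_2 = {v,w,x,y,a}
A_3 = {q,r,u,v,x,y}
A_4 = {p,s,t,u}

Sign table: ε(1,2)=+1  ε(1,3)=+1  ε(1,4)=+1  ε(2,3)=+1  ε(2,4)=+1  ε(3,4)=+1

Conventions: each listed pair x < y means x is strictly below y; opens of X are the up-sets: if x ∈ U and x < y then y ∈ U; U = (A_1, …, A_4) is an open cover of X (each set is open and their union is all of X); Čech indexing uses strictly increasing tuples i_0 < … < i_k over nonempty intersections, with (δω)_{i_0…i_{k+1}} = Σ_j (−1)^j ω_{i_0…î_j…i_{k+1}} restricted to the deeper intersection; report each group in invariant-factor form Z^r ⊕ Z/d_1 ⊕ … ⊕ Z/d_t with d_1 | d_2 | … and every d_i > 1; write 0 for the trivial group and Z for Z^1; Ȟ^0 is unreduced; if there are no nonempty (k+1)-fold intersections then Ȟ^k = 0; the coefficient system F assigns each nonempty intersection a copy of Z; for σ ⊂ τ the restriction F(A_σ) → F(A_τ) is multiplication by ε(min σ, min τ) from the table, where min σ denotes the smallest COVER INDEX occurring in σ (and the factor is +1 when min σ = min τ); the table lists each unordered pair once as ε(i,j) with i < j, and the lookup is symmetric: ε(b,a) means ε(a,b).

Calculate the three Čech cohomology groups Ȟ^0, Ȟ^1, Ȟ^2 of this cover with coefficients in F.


Ȟ^0 = Z; Ȟ^1 = Z; Ȟ^2 = 0

nonempty intersections:
  A12={a} A14={p} A23={v,x,y} A34={u}
C dims 4,4; δ0: rk 3, SNF 1^3
Ȟ^0: (4−3)−0=1 ⇒ Z
Ȟ^1: (4−0)−3=1 ⇒ Z
Ȟ^2: (0−0)−0=0 ⇒ 0


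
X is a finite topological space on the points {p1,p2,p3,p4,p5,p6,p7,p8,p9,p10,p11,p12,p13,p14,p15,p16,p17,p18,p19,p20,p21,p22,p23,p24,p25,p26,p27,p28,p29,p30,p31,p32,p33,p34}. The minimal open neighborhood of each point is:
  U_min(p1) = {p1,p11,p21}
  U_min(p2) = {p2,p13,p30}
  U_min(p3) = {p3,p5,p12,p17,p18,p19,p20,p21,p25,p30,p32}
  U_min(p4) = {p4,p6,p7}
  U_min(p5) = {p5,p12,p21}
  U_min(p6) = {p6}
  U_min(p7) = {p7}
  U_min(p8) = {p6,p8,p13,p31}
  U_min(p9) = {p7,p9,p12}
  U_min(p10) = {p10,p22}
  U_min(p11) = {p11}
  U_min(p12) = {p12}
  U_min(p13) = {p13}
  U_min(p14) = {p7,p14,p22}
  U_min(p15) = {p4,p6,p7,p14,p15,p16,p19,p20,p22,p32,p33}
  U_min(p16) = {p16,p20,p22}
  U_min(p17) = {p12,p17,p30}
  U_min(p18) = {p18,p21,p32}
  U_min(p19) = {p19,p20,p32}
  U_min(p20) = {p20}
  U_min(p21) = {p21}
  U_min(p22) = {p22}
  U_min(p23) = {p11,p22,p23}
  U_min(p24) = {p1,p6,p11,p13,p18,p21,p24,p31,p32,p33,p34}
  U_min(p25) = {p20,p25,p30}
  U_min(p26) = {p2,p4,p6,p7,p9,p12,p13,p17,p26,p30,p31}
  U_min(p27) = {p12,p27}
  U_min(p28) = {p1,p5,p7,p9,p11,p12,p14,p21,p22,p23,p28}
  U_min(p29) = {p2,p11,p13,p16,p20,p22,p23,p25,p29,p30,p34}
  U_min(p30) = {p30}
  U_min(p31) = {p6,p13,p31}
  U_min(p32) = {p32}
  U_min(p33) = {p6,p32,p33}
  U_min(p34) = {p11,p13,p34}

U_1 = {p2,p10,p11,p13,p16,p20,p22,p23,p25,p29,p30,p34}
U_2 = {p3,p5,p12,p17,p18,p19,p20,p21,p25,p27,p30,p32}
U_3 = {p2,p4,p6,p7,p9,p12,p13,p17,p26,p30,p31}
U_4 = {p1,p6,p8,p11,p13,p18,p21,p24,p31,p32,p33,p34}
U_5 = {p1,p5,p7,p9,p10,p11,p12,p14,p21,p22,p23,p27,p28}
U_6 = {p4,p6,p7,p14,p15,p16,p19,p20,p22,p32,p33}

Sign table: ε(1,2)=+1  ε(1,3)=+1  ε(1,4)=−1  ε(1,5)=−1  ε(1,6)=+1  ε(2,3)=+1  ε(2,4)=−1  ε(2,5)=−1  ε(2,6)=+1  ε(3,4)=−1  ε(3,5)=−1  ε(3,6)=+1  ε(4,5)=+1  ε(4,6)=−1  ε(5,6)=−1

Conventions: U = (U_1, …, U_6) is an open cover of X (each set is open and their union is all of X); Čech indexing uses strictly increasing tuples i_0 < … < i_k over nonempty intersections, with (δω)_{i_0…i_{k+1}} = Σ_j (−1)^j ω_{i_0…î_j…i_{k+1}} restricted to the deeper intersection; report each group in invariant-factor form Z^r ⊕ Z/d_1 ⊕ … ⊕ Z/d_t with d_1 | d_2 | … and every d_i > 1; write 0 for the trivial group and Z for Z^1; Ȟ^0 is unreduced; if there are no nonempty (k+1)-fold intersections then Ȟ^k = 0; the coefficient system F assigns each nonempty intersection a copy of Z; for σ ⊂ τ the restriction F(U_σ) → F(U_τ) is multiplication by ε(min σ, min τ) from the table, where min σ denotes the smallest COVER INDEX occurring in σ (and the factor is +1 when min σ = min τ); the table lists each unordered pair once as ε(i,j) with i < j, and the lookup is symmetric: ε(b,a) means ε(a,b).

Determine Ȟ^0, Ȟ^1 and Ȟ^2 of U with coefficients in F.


cover nerve:
  U12={p20,p25,p30} U13={p2,p13,p30} U14={p11,p13,p34} U15={p10,p11,p22,p23} U16={p16,p20,p22} U23={p12,p17,p30} U24={p18,p21,p32} U25={p5,p12,p21,p27} U26={p19,p20,p32} U34={p6,p13,p31} U35={p7,p9,p12} U36={p4,p6,p7} U45={p1,p11,p21} U46={p6,p32,p33} U56={p7,p14,p22}
  U123={p30} U126={p20} U134={p13} U145={p11} U156={p22} U235={p12} U245={p21} U246={p32} U346={p6} U356={p7}
C dims 6,15,10; δ0: rk 5, SNF 1^5; δ1: rk 10, SNF 1^9·2
Ȟ^0: (6−5)−0=1 ⇒ Z
Ȟ^1: (15−10)−5=0 ⇒ 0
Ȟ^2: (10−0)−10=0 plus torsion [2] ⇒ Z/2

Ȟ^0 ≅ Z; Ȟ^1 ≅ 0; Ȟ^2 ≅ Z/2


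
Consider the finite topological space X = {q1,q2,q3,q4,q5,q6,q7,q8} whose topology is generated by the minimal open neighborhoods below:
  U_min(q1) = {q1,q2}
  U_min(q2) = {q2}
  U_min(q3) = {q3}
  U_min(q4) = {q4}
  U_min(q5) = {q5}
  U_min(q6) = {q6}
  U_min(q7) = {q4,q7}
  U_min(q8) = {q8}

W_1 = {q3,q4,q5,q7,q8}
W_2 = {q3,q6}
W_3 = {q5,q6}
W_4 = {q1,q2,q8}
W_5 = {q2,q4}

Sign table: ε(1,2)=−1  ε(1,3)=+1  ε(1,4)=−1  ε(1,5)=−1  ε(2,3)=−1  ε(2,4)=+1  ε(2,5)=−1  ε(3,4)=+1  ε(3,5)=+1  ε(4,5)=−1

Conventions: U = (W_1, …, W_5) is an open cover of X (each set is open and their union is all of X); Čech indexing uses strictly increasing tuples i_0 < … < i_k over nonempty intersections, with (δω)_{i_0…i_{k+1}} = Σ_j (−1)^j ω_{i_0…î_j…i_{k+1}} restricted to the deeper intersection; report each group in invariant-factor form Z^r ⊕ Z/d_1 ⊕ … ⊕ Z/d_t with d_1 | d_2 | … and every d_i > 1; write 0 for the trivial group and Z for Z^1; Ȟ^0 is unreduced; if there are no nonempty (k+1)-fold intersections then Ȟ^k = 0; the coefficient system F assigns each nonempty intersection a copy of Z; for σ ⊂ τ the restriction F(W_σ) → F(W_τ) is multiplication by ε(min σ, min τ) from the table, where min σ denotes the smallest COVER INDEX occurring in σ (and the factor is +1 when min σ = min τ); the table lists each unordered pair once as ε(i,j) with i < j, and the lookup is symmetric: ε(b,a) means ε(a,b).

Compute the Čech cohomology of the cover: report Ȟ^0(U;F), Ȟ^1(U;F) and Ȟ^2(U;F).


Ȟ^0 = 0,  Ȟ^1 = Z ⊕ Z/2,  Ȟ^2 = 0

nerve simplices:
  W12={q3} W13={q5} W14={q8} W15={q4} W23={q6} W45={q2}
C dims 5,6; δ0: rk 5, SNF 1^4·2
degree 0: 5−5−0 = 0 → Ȟ^0 ≅ 0
degree 1: 6−0−5 = 1 plus torsion [2] → Ȟ^1 ≅ Z ⊕ Z/2
degree 2: 0−0−0 = 0 → Ȟ^2 ≅ 0


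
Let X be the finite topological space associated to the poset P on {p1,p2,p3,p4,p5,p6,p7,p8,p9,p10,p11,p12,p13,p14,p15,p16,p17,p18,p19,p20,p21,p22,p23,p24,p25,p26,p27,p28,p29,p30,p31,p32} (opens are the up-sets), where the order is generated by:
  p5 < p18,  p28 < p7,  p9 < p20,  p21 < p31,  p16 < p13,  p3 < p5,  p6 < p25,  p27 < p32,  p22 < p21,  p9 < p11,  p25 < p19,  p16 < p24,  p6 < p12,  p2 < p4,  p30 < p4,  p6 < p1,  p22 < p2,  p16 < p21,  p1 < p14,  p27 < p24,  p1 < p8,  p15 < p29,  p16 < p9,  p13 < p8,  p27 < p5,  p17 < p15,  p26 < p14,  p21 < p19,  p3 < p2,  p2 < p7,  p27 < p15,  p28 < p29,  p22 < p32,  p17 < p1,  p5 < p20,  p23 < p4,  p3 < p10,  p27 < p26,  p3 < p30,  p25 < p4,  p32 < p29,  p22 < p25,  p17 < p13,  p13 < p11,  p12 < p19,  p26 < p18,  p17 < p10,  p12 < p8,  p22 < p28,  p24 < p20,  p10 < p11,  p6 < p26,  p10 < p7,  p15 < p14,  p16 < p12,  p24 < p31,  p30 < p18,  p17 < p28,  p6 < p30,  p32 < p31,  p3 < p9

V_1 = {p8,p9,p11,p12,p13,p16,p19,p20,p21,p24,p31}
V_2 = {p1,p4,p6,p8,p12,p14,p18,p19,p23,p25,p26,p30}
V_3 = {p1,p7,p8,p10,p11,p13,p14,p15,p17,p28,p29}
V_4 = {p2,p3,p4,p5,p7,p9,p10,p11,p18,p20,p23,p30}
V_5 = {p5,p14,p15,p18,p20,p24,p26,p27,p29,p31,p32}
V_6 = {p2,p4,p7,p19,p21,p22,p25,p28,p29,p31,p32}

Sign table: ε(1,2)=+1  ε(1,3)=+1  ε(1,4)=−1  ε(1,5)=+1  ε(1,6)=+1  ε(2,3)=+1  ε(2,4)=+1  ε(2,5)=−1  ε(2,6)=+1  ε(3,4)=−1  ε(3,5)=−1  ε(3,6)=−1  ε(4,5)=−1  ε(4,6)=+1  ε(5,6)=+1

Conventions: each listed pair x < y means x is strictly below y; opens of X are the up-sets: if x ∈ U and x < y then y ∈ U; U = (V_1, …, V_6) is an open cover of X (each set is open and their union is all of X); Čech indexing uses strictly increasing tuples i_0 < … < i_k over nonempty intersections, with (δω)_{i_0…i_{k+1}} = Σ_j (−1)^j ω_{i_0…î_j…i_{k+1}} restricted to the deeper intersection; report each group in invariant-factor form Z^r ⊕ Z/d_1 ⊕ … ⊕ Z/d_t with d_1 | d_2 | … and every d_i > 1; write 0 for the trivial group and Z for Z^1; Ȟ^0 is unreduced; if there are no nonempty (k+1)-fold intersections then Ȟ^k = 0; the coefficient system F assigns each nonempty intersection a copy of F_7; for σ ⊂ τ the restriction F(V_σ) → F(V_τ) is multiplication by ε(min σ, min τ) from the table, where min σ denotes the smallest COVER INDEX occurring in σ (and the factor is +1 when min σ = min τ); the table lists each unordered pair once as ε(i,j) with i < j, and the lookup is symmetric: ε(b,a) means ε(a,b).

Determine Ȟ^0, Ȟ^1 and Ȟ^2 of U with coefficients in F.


intersection data:
  V12={p8,p12,p19} V13={p8,p11,p13} V14={p9,p11,p20} V15={p20,p24,p31} V16={p19,p21,p31} V23={p1,p8,p14} V24={p4,p18,p23,p30} V25={p14,p18,p26} V26={p4,p19,p25} V34={p7,p10,p11} V35={p14,p15,p29} V36={p7,p28,p29} V45={p5,p18,p20} V46={p2,p4,p7} V56={p29,p31,p32}
  V123={p8} V126={p19} V134={p11} V145={p20} V156={p31} V235={p14} V245={p18} V246={p4} V346={p7} V356={p29}
C dims 6,15,10; δ0: rk_F7 6; δ1: rk_F7 9
Ȟ^0 = (6 − 6) − 0 = 0, so Ȟ^0 ≅ 0
Ȟ^1 = (15 − 9) − 6 = 0, so Ȟ^1 ≅ 0
Ȟ^2 = (10 − 0) − 9 = 1, so Ȟ^2 ≅ Z/7

Ȟ^0(U;F) ≅ 0, Ȟ^1(U;F) ≅ 0, Ȟ^2(U;F) ≅ Z/7


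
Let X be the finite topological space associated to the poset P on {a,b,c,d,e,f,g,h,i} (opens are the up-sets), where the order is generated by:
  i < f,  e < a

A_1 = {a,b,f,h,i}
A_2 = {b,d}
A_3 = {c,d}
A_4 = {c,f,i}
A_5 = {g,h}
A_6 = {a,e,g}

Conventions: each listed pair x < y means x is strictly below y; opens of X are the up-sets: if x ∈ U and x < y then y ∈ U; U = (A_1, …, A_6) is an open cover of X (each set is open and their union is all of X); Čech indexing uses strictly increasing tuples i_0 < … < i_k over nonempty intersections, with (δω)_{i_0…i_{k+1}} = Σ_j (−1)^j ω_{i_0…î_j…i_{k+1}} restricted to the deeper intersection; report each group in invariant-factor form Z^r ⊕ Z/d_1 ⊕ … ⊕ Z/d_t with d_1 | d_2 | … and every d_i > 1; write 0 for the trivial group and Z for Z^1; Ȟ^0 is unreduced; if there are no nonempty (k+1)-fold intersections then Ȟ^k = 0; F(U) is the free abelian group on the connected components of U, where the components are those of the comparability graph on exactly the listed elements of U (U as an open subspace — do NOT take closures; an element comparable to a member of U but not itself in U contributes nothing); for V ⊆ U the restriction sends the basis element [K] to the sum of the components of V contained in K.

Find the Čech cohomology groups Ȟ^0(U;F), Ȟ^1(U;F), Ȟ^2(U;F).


Ȟ^0 ≅ Z^7,  Ȟ^1 ≅ 0,  Ȟ^2 ≅ 0

cover nerve:
  A12={b} A14={f,i} A15={h} A16={a} A23={d} A34={c} A56={g}
components per intersection:
  A1: {a} {b} {f,i} {h}
  A2: {b} {d}
  A3: {c} {d}
  A4: {c} {f,i}
  A5: {g} {h}
  A6: {a,e} {g}
  A12: {b}
  A14: {f,i}
  A15: {h}
  A16: {a}
  A23: {d}
  A34: {c}
  A56: {g}
C dims 14,7; δ0: rk 7, SNF 1^7
Ȟ^0: (14−7)−0=7 ⇒ Z^7
Ȟ^1: (7−0)−7=0 ⇒ 0
Ȟ^2: (0−0)−0=0 ⇒ 0


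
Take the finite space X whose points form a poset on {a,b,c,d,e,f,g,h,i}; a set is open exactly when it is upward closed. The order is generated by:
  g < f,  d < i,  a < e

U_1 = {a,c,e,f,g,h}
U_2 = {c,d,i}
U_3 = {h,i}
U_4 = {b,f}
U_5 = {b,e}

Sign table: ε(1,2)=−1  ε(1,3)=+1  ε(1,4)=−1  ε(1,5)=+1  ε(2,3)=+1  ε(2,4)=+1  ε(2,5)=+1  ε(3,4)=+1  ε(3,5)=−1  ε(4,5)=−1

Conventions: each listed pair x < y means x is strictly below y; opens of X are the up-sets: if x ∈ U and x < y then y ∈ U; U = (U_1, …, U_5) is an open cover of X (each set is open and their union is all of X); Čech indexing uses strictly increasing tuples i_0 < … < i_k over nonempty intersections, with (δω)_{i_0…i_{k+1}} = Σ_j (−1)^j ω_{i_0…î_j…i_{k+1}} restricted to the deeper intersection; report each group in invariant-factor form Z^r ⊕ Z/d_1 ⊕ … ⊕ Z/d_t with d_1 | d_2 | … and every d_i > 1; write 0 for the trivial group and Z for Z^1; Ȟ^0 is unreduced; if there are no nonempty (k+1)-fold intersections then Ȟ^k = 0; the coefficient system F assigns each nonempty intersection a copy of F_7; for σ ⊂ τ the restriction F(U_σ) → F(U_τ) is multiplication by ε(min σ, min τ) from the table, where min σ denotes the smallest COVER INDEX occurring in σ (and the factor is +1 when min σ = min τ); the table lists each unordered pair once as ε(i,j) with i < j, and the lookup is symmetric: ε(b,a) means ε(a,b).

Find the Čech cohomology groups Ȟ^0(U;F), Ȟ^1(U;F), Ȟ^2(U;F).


Ȟ^0 ≅ 0, Ȟ^1 ≅ Z/7 and Ȟ^2 ≅ 0

nerve of the cover:
  U12={c} U13={h} U14={f} U15={e} U23={i} U45={b}
C dims 5,6; δ0: rk_F7 5
Ȟ^0 = (5 − 5) − 0 = 0, so Ȟ^0 ≅ 0
Ȟ^1 = (6 − 0) − 5 = 1, so Ȟ^1 ≅ Z/7
Ȟ^2 = (0 − 0) − 0 = 0, so Ȟ^2 ≅ 0


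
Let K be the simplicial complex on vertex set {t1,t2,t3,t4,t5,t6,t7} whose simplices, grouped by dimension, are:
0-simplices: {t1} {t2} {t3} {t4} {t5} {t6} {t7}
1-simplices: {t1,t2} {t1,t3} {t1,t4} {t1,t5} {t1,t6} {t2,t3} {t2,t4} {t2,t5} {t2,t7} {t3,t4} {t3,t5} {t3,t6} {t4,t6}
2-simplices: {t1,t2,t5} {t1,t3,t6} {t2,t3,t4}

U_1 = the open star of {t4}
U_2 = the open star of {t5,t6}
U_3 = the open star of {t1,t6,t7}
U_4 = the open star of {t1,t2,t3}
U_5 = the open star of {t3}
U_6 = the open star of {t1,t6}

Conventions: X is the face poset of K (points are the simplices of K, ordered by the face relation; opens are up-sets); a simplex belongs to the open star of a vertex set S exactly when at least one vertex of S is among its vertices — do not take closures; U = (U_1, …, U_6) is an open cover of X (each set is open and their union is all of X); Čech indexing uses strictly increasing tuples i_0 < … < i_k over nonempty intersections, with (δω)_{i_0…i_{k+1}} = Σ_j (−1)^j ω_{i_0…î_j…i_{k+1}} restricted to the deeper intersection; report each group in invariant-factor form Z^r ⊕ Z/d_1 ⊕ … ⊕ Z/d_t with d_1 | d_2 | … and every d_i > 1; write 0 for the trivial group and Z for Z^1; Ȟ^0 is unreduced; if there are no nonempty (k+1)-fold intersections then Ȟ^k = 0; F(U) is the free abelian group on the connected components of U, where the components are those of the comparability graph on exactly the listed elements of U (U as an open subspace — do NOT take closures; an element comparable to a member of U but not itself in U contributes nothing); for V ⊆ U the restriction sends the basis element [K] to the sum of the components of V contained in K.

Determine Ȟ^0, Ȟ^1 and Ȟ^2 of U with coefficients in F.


nonempty overlaps:
  U1={{t4},{t1,t4},{t2,t4},{t3,t4},{t4,t6},{t2,t3,t4}} U2={{t5},{t6},{t1,t5},{t1,t6},{t2,t5},{t3,t5},{t3,t6},{t4,t6},{t1,t2,t5},{t1,t3,t6}} U3={{t1},{t6},{t7},{t1,t2},{t1,t3},{t1,t4},{t1,t5},{t1,t6},{t2,t7},{t3,t6},{t4,t6},{t1,t2,t5},{t1,t3,t6}} U4={{t1},{t2},{t3},{t1,t2},{t1,t3},{t1,t4},{t1,t5},{t1,t6},{t2,t3},{t2,t4},{t2,t5},{t2,t7},{t3,t4},{t3,t5},{t3,t6},{t1,t2,t5},{t1,t3,t6},{t2,t3,t4}} U5={{t3},{t1,t3},{t2,t3},{t3,t4},{t3,t5},{t3,t6},{t1,t3,t6},{t2,t3,t4}} U6={{t1},{t6},{t1,t2},{t1,t3},{t1,t4},{t1,t5},{t1,t6},{t3,t6},{t4,t6},{t1,t2,t5},{t1,t3,t6}}
  U12={{t4,t6}} U13={{t1,t4},{t4,t6}} U14={{t1,t4},{t2,t4},{t3,t4},{t2,t3,t4}} U15={{t3,t4},{t2,t3,t4}} U16={{t1,t4},{t4,t6}} U23={{t6},{t1,t5},{t1,t6},{t3,t6},{t4,t6},{t1,t2,t5},{t1,t3,t6}} U24={{t1,t5},{t1,t6},{t2,t5},{t3,t5},{t3,t6},{t1,t2,t5},{t1,t3,t6}} U25={{t3,t5},{t3,t6},{t1,t3,t6}} U26={{t6},{t1,t5},{t1,t6},{t3,t6},{t4,t6},{t1,t2,t5},{t1,t3,t6}} U34={{t1},{t1,t2},{t1,t3},{t1,t4},{t1,t5},{t1,t6},{t2,t7},{t3,t6},{t1,t2,t5},{t1,t3,t6}} U35={{t1,t3},{t3,t6},{t1,t3,t6}} U36={{t1},{t6},{t1,t2},{t1,t3},{t1,t4},{t1,t5},{t1,t6},{t3,t6},{t4,t6},{t1,t2,t5},{t1,t3,t6}} U45={{t3},{t1,t3},{t2,t3},{t3,t4},{t3,t5},{t3,t6},{t1,t3,t6},{t2,t3,t4}} U46={{t1},{t1,t2},{t1,t3},{t1,t4},{t1,t5},{t1,t6},{t3,t6},{t1,t2,t5},{t1,t3,t6}} U56={{t1,t3},{t3,t6},{t1,t3,t6}}
  U123={{t4,t6}} U126={{t4,t6}} U134={{t1,t4}} U136={{t1,t4},{t4,t6}} U145={{t3,t4},{t2,t3,t4}} U146={{t1,t4}} U234={{t1,t5},{t1,t6},{t3,t6},{t1,t2,t5},{t1,t3,t6}} U235={{t3,t6},{t1,t3,t6}} U236={{t6},{t1,t5},{t1,t6},{t3,t6},{t4,t6},{t1,t2,t5},{t1,t3,t6}} U245={{t3,t5},{t3,t6},{t1,t3,t6}} U246={{t1,t5},{t1,t6},{t3,t6},{t1,t2,t5},{t1,t3,t6}} U256={{t3,t6},{t1,t3,t6}} U345={{t1,t3},{t3,t6},{t1,t3,t6}} U346={{t1},{t1,t2},{t1,t3},{t1,t4},{t1,t5},{t1,t6},{t3,t6},{t1,t2,t5},{t1,t3,t6}} U356={{t1,t3},{t3,t6},{t1,t3,t6}} U456={{t1,t3},{t3,t6},{t1,t3,t6}}
  U1236={{t4,t6}} U1346={{t1,t4}} U2345={{t3,t6},{t1,t3,t6}} U2346={{t1,t5},{t1,t6},{t3,t6},{t1,t2,t5},{t1,t3,t6}} U2356={{t3,t6},{t1,t3,t6}} U2456={{t3,t6},{t1,t3,t6}} U3456={{t1,t3},{t3,t6},{t1,t3,t6}}
  U23456={{t3,t6},{t1,t3,t6}}
components per intersection:
  U1: {{t4},{t1,t4},{t2,t4},{t3,t4},{t4,t6},{t2,t3,t4}}
  U2: {{t5},{t1,t5},{t2,t5},{t3,t5},{t1,t2,t5}} {{t6},{t1,t6},{t3,t6},{t4,t6},{t1,t3,t6}}
  U3: {{t1},{t6},{t1,t2},{t1,t3},{t1,t4},{t1,t5},{t1,t6},{t3,t6},{t4,t6},{t1,t2,t5},{t1,t3,t6}} {{t7},{t2,t7}}
  U4: {{t1},{t2},{t3},{t1,t2},{t1,t3},{t1,t4},{t1,t5},{t1,t6},{t2,t3},{t2,t4},{t2,t5},{t2,t7},{t3,t4},{t3,t5},{t3,t6},{t1,t2,t5},{t1,t3,t6},{t2,t3,t4}}
  U5: {{t3},{t1,t3},{t2,t3},{t3,t4},{t3,t5},{t3,t6},{t1,t3,t6},{t2,t3,t4}}
  U6: {{t1},{t6},{t1,t2},{t1,t3},{t1,t4},{t1,t5},{t1,t6},{t3,t6},{t4,t6},{t1,t2,t5},{t1,t3,t6}}
  U12: {{t4,t6}}
  U13: {{t1,t4}} {{t4,t6}}
  U14: {{t1,t4}} {{t2,t4},{t3,t4},{t2,t3,t4}}
  U15: {{t3,t4},{t2,t3,t4}}
  U16: {{t1,t4}} {{t4,t6}}
  U23: {{t6},{t1,t6},{t3,t6},{t4,t6},{t1,t3,t6}} {{t1,t5},{t1,t2,t5}}
  U24: {{t1,t5},{t2,t5},{t1,t2,t5}} {{t1,t6},{t3,t6},{t1,t3,t6}} {{t3,t5}}
  U25: {{t3,t5}} {{t3,t6},{t1,t3,t6}}
  U26: {{t6},{t1,t6},{t3,t6},{t4,t6},{t1,t3,t6}} {{t1,t5},{t1,t2,t5}}
  U34: {{t1},{t1,t2},{t1,t3},{t1,t4},{t1,t5},{t1,t6},{t3,t6},{t1,t2,t5},{t1,t3,t6}} {{t2,t7}}
  U35: {{t1,t3},{t3,t6},{t1,t3,t6}}
  U36: {{t1},{t6},{t1,t2},{t1,t3},{t1,t4},{t1,t5},{t1,t6},{t3,t6},{t4,t6},{t1,t2,t5},{t1,t3,t6}}
  U45: {{t3},{t1,t3},{t2,t3},{t3,t4},{t3,t5},{t3,t6},{t1,t3,t6},{t2,t3,t4}}
  U46: {{t1},{t1,t2},{t1,t3},{t1,t4},{t1,t5},{t1,t6},{t3,t6},{t1,t2,t5},{t1,t3,t6}}
  U56: {{t1,t3},{t3,t6},{t1,t3,t6}}
  U123: {{t4,t6}}
  U126: {{t4,t6}}
  U134: {{t1,t4}}
  U136: {{t1,t4}} {{t4,t6}}
  U145: {{t3,t4},{t2,t3,t4}}
  U146: {{t1,t4}}
  U234: {{t1,t5},{t1,t2,t5}} {{t1,t6},{t3,t6},{t1,t3,t6}}
  U235: {{t3,t6},{t1,t3,t6}}
  U236: {{t6},{t1,t6},{t3,t6},{t4,t6},{t1,t3,t6}} {{t1,t5},{t1,t2,t5}}
  U245: {{t3,t5}} {{t3,t6},{t1,t3,t6}}
  U246: {{t1,t5},{t1,t2,t5}} {{t1,t6},{t3,t6},{t1,t3,t6}}
  U256: {{t3,t6},{t1,t3,t6}}
  U345: {{t1,t3},{t3,t6},{t1,t3,t6}}
  U346: {{t1},{t1,t2},{t1,t3},{t1,t4},{t1,t5},{t1,t6},{t3,t6},{t1,t2,t5},{t1,t3,t6}}
  U356: {{t1,t3},{t3,t6},{t1,t3,t6}}
  U456: {{t1,t3},{t3,t6},{t1,t3,t6}}
  U1236: {{t4,t6}}
  U1346: {{t1,t4}}
  U2345: {{t3,t6},{t1,t3,t6}}
  U2346: {{t1,t5},{t1,t2,t5}} {{t1,t6},{t3,t6},{t1,t3,t6}}
  U2356: {{t3,t6},{t1,t3,t6}}
  U2456: {{t3,t6},{t1,t3,t6}}
  U3456: {{t1,t3},{t3,t6},{t1,t3,t6}}
  U23456: {{t3,t6},{t1,t3,t6}}
C dims 8,24,21,8; δ0: rk 7, SNF 1^7; δ1: rk 14, SNF 1^14; δ2: rk 7, SNF 1^7
degree 0: 8−7−0 = 1 → Ȟ^0 ≅ Z
degree 1: 24−14−7 = 3 → Ȟ^1 ≅ Z^3
degree 2: 21−7−14 = 0 → Ȟ^2 ≅ 0

Ȟ^0(U;F) ≅ Z, Ȟ^1(U;F) ≅ Z^3, Ȟ^2(U;F) ≅ 0


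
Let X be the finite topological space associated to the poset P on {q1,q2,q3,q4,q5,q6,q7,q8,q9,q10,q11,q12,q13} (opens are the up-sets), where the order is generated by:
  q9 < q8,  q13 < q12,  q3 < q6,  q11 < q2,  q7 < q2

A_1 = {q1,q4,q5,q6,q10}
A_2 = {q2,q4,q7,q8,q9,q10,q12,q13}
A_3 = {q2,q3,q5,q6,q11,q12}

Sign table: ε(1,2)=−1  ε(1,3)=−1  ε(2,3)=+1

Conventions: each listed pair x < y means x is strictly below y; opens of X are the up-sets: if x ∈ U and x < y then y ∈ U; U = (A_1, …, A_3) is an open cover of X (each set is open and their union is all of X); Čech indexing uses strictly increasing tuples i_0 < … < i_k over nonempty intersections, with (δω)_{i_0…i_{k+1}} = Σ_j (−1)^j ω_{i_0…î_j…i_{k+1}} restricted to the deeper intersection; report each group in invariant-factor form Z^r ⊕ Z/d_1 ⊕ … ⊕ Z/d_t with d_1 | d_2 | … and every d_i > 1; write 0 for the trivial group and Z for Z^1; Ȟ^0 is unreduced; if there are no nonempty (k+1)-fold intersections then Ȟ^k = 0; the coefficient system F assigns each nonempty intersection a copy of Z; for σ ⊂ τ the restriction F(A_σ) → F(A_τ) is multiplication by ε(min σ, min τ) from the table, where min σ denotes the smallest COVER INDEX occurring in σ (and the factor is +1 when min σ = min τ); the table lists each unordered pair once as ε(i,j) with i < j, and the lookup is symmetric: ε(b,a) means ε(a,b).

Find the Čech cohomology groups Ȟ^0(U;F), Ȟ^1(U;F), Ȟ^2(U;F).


nerve of the cover:
  A12={q4,q10} A13={q5,q6} A23={q2,q12}
C dims 3,3; δ0: rk 2, SNF 1^2
Ȟ^0 = (3 − 2) − 0 = 1, so Ȟ^0 ≅ Z
Ȟ^1 = (3 − 0) − 2 = 1, so Ȟ^1 ≅ Z
Ȟ^2 = (0 − 0) − 0 = 0, so Ȟ^2 ≅ 0

Ȟ^0 ≅ Z,  Ȟ^1 ≅ Z,  Ȟ^2 ≅ 0
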